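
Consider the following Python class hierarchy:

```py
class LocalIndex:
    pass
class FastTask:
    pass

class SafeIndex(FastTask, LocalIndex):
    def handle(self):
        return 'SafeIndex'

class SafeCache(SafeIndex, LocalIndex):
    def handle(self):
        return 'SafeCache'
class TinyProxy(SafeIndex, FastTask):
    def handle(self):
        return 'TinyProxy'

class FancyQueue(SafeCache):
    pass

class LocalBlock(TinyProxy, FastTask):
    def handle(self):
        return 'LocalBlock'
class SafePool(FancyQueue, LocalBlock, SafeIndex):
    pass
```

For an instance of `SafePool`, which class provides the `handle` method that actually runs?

SafeCache

L[SafePool] = SafePool + merge(L[FancyQueue], L[LocalBlock], L[SafeIndex], [FancyQueue LocalBlock SafeIndex])
  take FancyQueue:  [FancyQueue SafeCache SafeIndex FastTask LocalIndex object] + [LocalBlock TinyProxy SafeIndex FastTask LocalIndex object] + [SafeIndex FastTask LocalIndex object] + [FancyQueue LocalBlock SafeIndex]
  take SafeCache:  [SafeCache SafeIndex FastTask LocalIndex object] + [LocalBlock TinyProxy SafeIndex FastTask LocalIndex object] + [SafeIndex FastTask LocalIndex object] + [LocalBlock SafeIndex]
  take LocalBlock:  [SafeIndex FastTask LocalIndex object] + [LocalBlock TinyProxy SafeIndex FastTask LocalIndex object] + [SafeIndex FastTask LocalIndex object] + [LocalBlock SafeIndex]
  take TinyProxy:  [SafeIndex FastTask LocalIndex object] + [TinyProxy SafeIndex FastTask LocalIndex object] + [SafeIndex FastTask LocalIndex object] + [SafeIndex]
  take SafeIndex:  [SafeIndex FastTask LocalIndex object] + [SafeIndex FastTask LocalIndex object] + [SafeIndex FastTask LocalIndex object] + [SafeIndex]
  take FastTask:  [FastTask LocalIndex object] + [FastTask LocalIndex object] + [FastTask LocalIndex object]
  take LocalIndex:  [LocalIndex object] + [LocalIndex object] + [LocalIndex object]
  take object:  [object] + [object] + [object]
MRO: SafePool FancyQueue SafeCache LocalBlock TinyProxy SafeIndex FastTask LocalIndex object
handle is defined in: LocalBlock, SafeCache, SafeIndex, TinyProxy. First along the MRO is SafeCache.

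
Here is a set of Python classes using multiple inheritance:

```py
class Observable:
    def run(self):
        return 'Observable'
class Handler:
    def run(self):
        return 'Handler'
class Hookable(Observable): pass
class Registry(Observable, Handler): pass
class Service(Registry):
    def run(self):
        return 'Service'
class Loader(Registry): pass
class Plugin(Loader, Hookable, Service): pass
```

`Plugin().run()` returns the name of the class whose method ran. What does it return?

Service

L[Plugin] = Plugin + merge(L[Loader], L[Hookable], L[Service], [Loader Hookable Service])
  take Loader:  [Loader Registry Observable Handler object] + [Hookable Observable object] + [Service Registry Observable Handler object] + [Loader Hookable Service]
  take Hookable:  [Registry Observable Handler object] + [Hookable Observable object] + [Service Registry Observable Handler object] + [Hookable Service]
  take Service:  [Registry Observable Handler object] + [Observable object] + [Service Registry Observable Handler object] + [Service]
  take Registry:  [Registry Observable Handler object] + [Observable object] + [Registry Observable Handler object]
  take Observable:  [Observable Handler object] + [Observable object] + [Observable Handler object]
  take Handler:  [Handler object] + [object] + [Handler object]
  take object:  [object] + [object] + [object]
MRO: Plugin Loader Hookable Service Registry Observable Handler object
run is defined in: Handler, Observable, Service. First along the MRO is Service.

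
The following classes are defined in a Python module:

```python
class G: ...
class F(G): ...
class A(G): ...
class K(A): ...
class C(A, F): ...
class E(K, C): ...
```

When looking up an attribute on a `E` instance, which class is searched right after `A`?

F

L[E] = E + merge(L[K], L[C], [K C])
  take K:  [K A G object] + [C A F G object] + [K C]
  take C:  [A G object] + [C A F G object] + [C]
  take A:  [A G object] + [A F G object]
  take F:  [G object] + [F G object]
  take G:  [G object] + [G object]
  take object:  [object] + [object]
MRO: E K C A F G object
A is at position 3; next is F.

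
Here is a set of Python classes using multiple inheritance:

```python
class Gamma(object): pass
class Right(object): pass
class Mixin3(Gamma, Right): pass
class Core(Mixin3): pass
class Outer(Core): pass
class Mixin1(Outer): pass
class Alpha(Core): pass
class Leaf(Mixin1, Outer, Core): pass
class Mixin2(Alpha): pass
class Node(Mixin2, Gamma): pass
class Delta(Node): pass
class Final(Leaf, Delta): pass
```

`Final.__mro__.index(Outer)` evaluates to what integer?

3

L[Final] = Final + merge(L[Leaf], L[Delta], [Leaf Delta])
  take Leaf:  [Leaf Mixin1 Outer Core Mixin3 Gamma Right object] + [Delta Node Mixin2 Alpha Core Mixin3 Gamma Right object] + [Leaf Delta]
  take Mixin1:  [Mixin1 Outer Core Mixin3 Gamma Right object] + [Delta Node Mixin2 Alpha Core Mixin3 Gamma Right object] + [Delta]
  take Outer:  [Outer Core Mixin3 Gamma Right object] + [Delta Node Mixin2 Alpha Core Mixin3 Gamma Right object] + [Delta]
  take Delta:  [Core Mixin3 Gamma Right object] + [Delta Node Mixin2 Alpha Core Mixin3 Gamma Right object] + [Delta]
  take Node:  [Core Mixin3 Gamma Right object] + [Node Mixin2 Alpha Core Mixin3 Gamma Right object]
  take Mixin2:  [Core Mixin3 Gamma Right object] + [Mixin2 Alpha Core Mixin3 Gamma Right object]
  take Alpha:  [Core Mixin3 Gamma Right object] + [Alpha Core Mixin3 Gamma Right object]
  take Core:  [Core Mixin3 Gamma Right object] + [Core Mixin3 Gamma Right object]
  take Mixin3:  [Mixin3 Gamma Right object] + [Mixin3 Gamma Right object]
  take Gamma:  [Gamma Right object] + [Gamma Right object]
  take Right:  [Right object] + [Right object]
  take object:  [object] + [object]
MRO: Final Leaf Mixin1 Outer Delta Node Mixin2 Alpha Core Mixin3 Gamma Right object
Outer sits at index 3.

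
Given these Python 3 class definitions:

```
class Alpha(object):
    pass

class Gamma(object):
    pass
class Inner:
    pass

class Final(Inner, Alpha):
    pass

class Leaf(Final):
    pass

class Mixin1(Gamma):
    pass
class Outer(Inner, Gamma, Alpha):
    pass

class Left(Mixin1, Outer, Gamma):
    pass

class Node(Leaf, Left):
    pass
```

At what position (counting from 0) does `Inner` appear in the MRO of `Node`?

L[Node] = Node + merge(L[Leaf], L[Left], [Leaf Left])
  take Leaf:  [Leaf Final Inner Alpha object] + [Left Mixin1 Outer Inner Gamma Alpha object] + [Leaf Left]
  take Final:  [Final Inner Alpha object] + [Left Mixin1 Outer Inner Gamma Alpha object] + [Left]
  take Left:  [Inner Alpha object] + [Left Mixin1 Outer Inner Gamma Alpha object] + [Left]
  take Mixin1:  [Inner Alpha object] + [Mixin1 Outer Inner Gamma Alpha object]
  take Outer:  [Inner Alpha object] + [Outer Inner Gamma Alpha object]
  take Inner:  [Inner Alpha object] + [Inner Gamma Alpha object]
  take Gamma:  [Alpha object] + [Gamma Alpha object]
  take Alpha:  [Alpha object] + [Alpha object]
  take object:  [object] + [object]
MRO: Node Leaf Final Left Mixin1 Outer Inner Gamma Alpha object
Inner sits at index 6.

6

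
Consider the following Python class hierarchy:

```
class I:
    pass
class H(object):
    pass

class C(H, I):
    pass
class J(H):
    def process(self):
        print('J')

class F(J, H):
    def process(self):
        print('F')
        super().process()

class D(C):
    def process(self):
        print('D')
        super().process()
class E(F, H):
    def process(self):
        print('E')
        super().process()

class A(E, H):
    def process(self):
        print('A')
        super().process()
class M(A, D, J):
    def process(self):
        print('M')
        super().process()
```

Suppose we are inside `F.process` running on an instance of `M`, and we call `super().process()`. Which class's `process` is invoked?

L[M] = M + merge(L[A], L[D], L[J], [A D J])
  take A:  [A E F J H object] + [D C H I object] + [J H object] + [A D J]
  take E:  [E F J H object] + [D C H I object] + [J H object] + [D J]
  take F:  [F J H object] + [D C H I object] + [J H object] + [D J]
  take D:  [J H object] + [D C H I object] + [J H object] + [D J]
  take J:  [J H object] + [C H I object] + [J H object] + [J]
  take C:  [H object] + [C H I object] + [H object]
  take H:  [H object] + [H I object] + [H object]
  take I:  [object] + [I object] + [object]
  take object:  [object] + [object] + [object]
MRO: M A E F D J C H I object
super() in F.process on a M instance goes to the class after F in M's MRO: D.

D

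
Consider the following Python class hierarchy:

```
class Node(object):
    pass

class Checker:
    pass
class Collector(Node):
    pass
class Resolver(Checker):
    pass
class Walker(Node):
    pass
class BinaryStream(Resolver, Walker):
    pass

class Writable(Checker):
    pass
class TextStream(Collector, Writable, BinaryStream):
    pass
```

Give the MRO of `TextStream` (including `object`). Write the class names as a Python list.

[TextStream, Collector, Writable, BinaryStream, Resolver, Checker, Walker, Node, object]

L[TextStream] = TextStream + merge(L[Collector], L[Writable], L[BinaryStream], [Collector Writable BinaryStream])
  take Collector:  [Collector Node object] + [Writable Checker object] + [BinaryStream Resolver Checker Walker Node object] + [Collector Writable BinaryStream]
  take Writable:  [Node object] + [Writable Checker object] + [BinaryStream Resolver Checker Walker Node object] + [Writable BinaryStream]
  take BinaryStream:  [Node object] + [Checker object] + [BinaryStream Resolver Checker Walker Node object] + [BinaryStream]
  take Resolver:  [Node object] + [Checker object] + [Resolver Checker Walker Node object]
  take Checker:  [Node object] + [Checker object] + [Checker Walker Node object]
  take Walker:  [Node object] + [object] + [Walker Node object]
  take Node:  [Node object] + [object] + [Node object]
  take object:  [object] + [object] + [object]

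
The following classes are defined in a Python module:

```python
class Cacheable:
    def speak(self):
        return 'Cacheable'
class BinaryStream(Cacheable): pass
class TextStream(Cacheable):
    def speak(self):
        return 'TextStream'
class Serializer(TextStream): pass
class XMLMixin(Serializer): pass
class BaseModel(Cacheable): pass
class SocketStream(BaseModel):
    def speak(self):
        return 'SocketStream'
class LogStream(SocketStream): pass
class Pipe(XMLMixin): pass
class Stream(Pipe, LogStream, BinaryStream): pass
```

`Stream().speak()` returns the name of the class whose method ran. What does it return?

TextStream

L[Stream] = Stream + merge(L[Pipe], L[LogStream], L[BinaryStream], [Pipe LogStream BinaryStream])
  take Pipe:  [Pipe XMLMixin Serializer TextStream Cacheable object] + [LogStream SocketStream BaseModel Cacheable object] + [BinaryStream Cacheable object] + [Pipe LogStream BinaryStream]
  take XMLMixin:  [XMLMixin Serializer TextStream Cacheable object] + [LogStream SocketStream BaseModel Cacheable object] + [BinaryStream Cacheable object] + [LogStream BinaryStream]
  take Serializer:  [Serializer TextStream Cacheable object] + [LogStream SocketStream BaseModel Cacheable object] + [BinaryStream Cacheable object] + [LogStream BinaryStream]
  take TextStream:  [TextStream Cacheable object] + [LogStream SocketStream BaseModel Cacheable object] + [BinaryStream Cacheable object] + [LogStream BinaryStream]
  take LogStream:  [Cacheable object] + [LogStream SocketStream BaseModel Cacheable object] + [BinaryStream Cacheable object] + [LogStream BinaryStream]
  take SocketStream:  [Cacheable object] + [SocketStream BaseModel Cacheable object] + [BinaryStream Cacheable object] + [BinaryStream]
  take BaseModel:  [Cacheable object] + [BaseModel Cacheable object] + [BinaryStream Cacheable object] + [BinaryStream]
  take BinaryStream:  [Cacheable object] + [Cacheable object] + [BinaryStream Cacheable object] + [BinaryStream]
  take Cacheable:  [Cacheable object] + [Cacheable object] + [Cacheable object]
  take object:  [object] + [object] + [object]
MRO: Stream Pipe XMLMixin Serializer TextStream LogStream SocketStream BaseModel BinaryStream Cacheable object
speak is defined in: Cacheable, SocketStream, TextStream. First along the MRO is TextStream.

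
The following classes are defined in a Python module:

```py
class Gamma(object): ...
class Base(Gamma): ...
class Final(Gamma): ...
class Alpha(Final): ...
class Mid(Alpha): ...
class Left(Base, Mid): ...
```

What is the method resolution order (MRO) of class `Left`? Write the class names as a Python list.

L[Left] = Left + merge(L[Base], L[Mid], [Base Mid])
  take Base:  [Base Gamma object] + [Mid Alpha Final Gamma object] + [Base Mid]
  take Mid:  [Gamma object] + [Mid Alpha Final Gamma object] + [Mid]
  take Alpha:  [Gamma object] + [Alpha Final Gamma object]
  take Final:  [Gamma object] + [Final Gamma object]
  take Gamma:  [Gamma object] + [Gamma object]
  take object:  [object] + [object]

[Left, Base, Mid, Alpha, Final, Gamma, object]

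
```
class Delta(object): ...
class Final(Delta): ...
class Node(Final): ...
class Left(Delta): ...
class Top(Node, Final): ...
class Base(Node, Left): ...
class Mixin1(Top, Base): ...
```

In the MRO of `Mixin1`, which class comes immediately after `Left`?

L[Mixin1] = Mixin1 + merge(L[Top], L[Base], [Top Base])
  take Top:  [Top Node Final Delta object] + [Base Node Final Left Delta object] + [Top Base]
  take Base:  [Node Final Delta object] + [Base Node Final Left Delta object] + [Base]
  take Node:  [Node Final Delta object] + [Node Final Left Delta object]
  take Final:  [Final Delta object] + [Final Left Delta object]
  take Left:  [Delta object] + [Left Delta object]
  take Delta:  [Delta object] + [Delta object]
  take object:  [object] + [object]
MRO: Mixin1 Top Base Node Final Left Delta object
Left is at position 5; next is Delta.

Delta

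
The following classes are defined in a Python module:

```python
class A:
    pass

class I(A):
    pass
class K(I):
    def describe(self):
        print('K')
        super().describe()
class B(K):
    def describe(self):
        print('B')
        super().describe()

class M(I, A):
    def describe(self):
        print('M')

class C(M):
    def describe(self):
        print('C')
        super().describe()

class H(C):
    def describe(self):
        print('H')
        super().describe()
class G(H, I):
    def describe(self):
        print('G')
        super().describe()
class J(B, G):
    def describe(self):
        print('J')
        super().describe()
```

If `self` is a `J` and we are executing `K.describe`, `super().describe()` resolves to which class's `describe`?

G

L[J] = J + merge(L[B], L[G], [B G])
  take B:  [B K I A object] + [G H C M I A object] + [B G]
  take K:  [K I A object] + [G H C M I A object] + [G]
  take G:  [I A object] + [G H C M I A object] + [G]
  take H:  [I A object] + [H C M I A object]
  take C:  [I A object] + [C M I A object]
  take M:  [I A object] + [M I A object]
  take I:  [I A object] + [I A object]
  take A:  [A object] + [A object]
  take object:  [object] + [object]
MRO: J B K G H C M I A object
super() in K.describe on a J instance goes to the class after K in J's MRO: G.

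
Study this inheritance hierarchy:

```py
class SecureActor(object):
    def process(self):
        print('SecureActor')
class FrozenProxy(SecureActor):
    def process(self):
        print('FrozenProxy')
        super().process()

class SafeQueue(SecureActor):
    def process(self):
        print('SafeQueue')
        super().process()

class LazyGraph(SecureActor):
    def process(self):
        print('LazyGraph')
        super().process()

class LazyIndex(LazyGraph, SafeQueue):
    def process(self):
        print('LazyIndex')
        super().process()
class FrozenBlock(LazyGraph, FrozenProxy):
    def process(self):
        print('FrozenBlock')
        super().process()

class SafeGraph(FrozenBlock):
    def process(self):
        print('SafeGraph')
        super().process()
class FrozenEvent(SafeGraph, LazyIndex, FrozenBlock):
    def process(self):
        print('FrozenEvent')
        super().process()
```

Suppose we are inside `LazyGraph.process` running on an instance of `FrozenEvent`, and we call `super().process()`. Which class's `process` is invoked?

FrozenProxy

L[FrozenEvent] = FrozenEvent + merge(L[SafeGraph], L[LazyIndex], L[FrozenBlock], [SafeGraph LazyIndex FrozenBlock])
  take SafeGraph:  [SafeGraph FrozenBlock LazyGraph FrozenProxy SecureActor object] + [LazyIndex LazyGraph SafeQueue SecureActor object] + [FrozenBlock LazyGraph FrozenProxy SecureActor object] + [SafeGraph LazyIndex FrozenBlock]
  take LazyIndex:  [FrozenBlock LazyGraph FrozenProxy SecureActor object] + [LazyIndex LazyGraph SafeQueue SecureActor object] + [FrozenBlock LazyGraph FrozenProxy SecureActor object] + [LazyIndex FrozenBlock]
  take FrozenBlock:  [FrozenBlock LazyGraph FrozenProxy SecureActor object] + [LazyGraph SafeQueue SecureActor object] + [FrozenBlock LazyGraph FrozenProxy SecureActor object] + [FrozenBlock]
  take LazyGraph:  [LazyGraph FrozenProxy SecureActor object] + [LazyGraph SafeQueue SecureActor object] + [LazyGraph FrozenProxy SecureActor object]
  take FrozenProxy:  [FrozenProxy SecureActor object] + [SafeQueue SecureActor object] + [FrozenProxy SecureActor object]
  take SafeQueue:  [SecureActor object] + [SafeQueue SecureActor object] + [SecureActor object]
  take SecureActor:  [SecureActor object] + [SecureActor object] + [SecureActor object]
  take object:  [object] + [object] + [object]
MRO: FrozenEvent SafeGraph LazyIndex FrozenBlock LazyGraph FrozenProxy SafeQueue SecureActor object
super() in LazyGraph.process on a FrozenEvent instance goes to the class after LazyGraph in FrozenEvent's MRO: FrozenProxy.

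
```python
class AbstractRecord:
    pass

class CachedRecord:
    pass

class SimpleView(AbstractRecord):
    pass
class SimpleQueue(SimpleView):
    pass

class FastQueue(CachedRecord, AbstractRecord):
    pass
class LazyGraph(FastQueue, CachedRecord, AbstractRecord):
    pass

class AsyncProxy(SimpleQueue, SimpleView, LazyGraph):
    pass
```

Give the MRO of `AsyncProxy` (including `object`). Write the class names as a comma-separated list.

L[AsyncProxy] = AsyncProxy + merge(L[SimpleQueue], L[SimpleView], L[LazyGraph], [SimpleQueue SimpleView LazyGraph])
  take SimpleQueue:  [SimpleQueue SimpleView AbstractRecord object] + [SimpleView AbstractRecord object] + [LazyGraph FastQueue CachedRecord AbstractRecord object] + [SimpleQueue SimpleView LazyGraph]
  take SimpleView:  [SimpleView AbstractRecord object] + [SimpleView AbstractRecord object] + [LazyGraph FastQueue CachedRecord AbstractRecord object] + [SimpleView LazyGraph]
  take LazyGraph:  [AbstractRecord object] + [AbstractRecord object] + [LazyGraph FastQueue CachedRecord AbstractRecord object] + [LazyGraph]
  take FastQueue:  [AbstractRecord object] + [AbstractRecord object] + [FastQueue CachedRecord AbstractRecord object]
  take CachedRecord:  [AbstractRecord object] + [AbstractRecord object] + [CachedRecord AbstractRecord object]
  take AbstractRecord:  [AbstractRecord object] + [AbstractRecord object] + [AbstractRecord object]
  take object:  [object] + [object] + [object]

AsyncProxy, SimpleQueue, SimpleView, LazyGraph, FastQueue, CachedRecord, AbstractRecord, object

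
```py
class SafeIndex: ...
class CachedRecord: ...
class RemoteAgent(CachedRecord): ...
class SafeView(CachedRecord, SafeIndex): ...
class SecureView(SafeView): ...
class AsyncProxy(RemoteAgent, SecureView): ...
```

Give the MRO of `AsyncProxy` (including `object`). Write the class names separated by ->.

AsyncProxy -> RemoteAgent -> SecureView -> SafeView -> CachedRecord -> SafeIndex -> object

L[AsyncProxy] = AsyncProxy + merge(L[RemoteAgent], L[SecureView], [RemoteAgent SecureView])
  take RemoteAgent:  [RemoteAgent CachedRecord object] + [SecureView SafeView CachedRecord SafeIndex object] + [RemoteAgent SecureView]
  take SecureView:  [CachedRecord object] + [SecureView SafeView CachedRecord SafeIndex object] + [SecureView]
  take SafeView:  [CachedRecord object] + [SafeView CachedRecord SafeIndex object]
  take CachedRecord:  [CachedRecord object] + [CachedRecord SafeIndex object]
  take SafeIndex:  [object] + [SafeIndex object]
  take object:  [object] + [object]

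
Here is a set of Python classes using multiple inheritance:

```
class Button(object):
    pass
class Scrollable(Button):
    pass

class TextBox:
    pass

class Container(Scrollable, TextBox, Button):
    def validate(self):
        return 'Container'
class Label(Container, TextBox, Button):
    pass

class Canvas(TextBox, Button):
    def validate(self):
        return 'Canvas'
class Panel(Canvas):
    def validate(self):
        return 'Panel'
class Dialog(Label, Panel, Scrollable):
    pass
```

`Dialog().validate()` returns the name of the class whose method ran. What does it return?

Container

L[Dialog] = Dialog + merge(L[Label], L[Panel], L[Scrollable], [Label Panel Scrollable])
  take Label:  [Label Container Scrollable TextBox Button object] + [Panel Canvas TextBox Button object] + [Scrollable Button object] + [Label Panel Scrollable]
  take Container:  [Container Scrollable TextBox Button object] + [Panel Canvas TextBox Button object] + [Scrollable Button object] + [Panel Scrollable]
  take Panel:  [Scrollable TextBox Button object] + [Panel Canvas TextBox Button object] + [Scrollable Button object] + [Panel Scrollable]
  take Scrollable:  [Scrollable TextBox Button object] + [Canvas TextBox Button object] + [Scrollable Button object] + [Scrollable]
  take Canvas:  [TextBox Button object] + [Canvas TextBox Button object] + [Button object]
  take TextBox:  [TextBox Button object] + [TextBox Button object] + [Button object]
  take Button:  [Button object] + [Button object] + [Button object]
  take object:  [object] + [object] + [object]
MRO: Dialog Label Container Panel Scrollable Canvas TextBox Button object
validate is defined in: Canvas, Container, Panel. First along the MRO is Container.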